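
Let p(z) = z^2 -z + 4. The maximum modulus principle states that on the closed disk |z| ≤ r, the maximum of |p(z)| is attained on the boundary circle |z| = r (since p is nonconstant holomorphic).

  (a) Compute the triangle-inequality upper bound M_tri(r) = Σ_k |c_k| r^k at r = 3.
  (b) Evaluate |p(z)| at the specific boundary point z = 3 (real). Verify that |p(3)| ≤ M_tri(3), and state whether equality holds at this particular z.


Coefficients: c_0 = 4, c_1 = -1, c_2 = 1. Radius r = 3.
Part (a). Triangle bound: M_tri(r) = Σ_k |c_k| r^k
  = |4|·3^0 + |-1|·3^1 + |1|·3^2
  = 4 + 3 + 9 = 16.
This bounds M(r) := max_{|z|=r} |p(z)| from above; equality holds iff all terms c_k z^k can be made to align in phase at a single z on |z|=r.
Part (b). At z = 3 (real, on the circle |z| = r):
  p(3) = (4)·3^0 + (-1)·3^1 + (1)·3^2 = 10.
  |p(3)| = 10.
Check: |p(3)| = 10 ≤ 16 = M_tri(3). ✓ Equality does not hold at z = 3 (the coefficients have mixed signs, so the terms do not all align in phase there).

M_tri(3) = 16; |p(3)| = 10; equality at z=3: no.


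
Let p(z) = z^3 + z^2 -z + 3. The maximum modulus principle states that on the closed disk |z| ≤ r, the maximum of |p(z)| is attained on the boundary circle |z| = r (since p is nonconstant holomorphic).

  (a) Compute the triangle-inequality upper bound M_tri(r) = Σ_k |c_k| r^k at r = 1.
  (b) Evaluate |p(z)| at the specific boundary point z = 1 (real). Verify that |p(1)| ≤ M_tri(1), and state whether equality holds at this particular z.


Coefficients: c_0 = 3, c_1 = -1, c_2 = 1, c_3 = 1. Radius r = 1.
Part (a). Triangle bound: M_tri(r) = Σ_k |c_k| r^k
  = |3|·1^0 + |-1|·1^1 + |1|·1^2 + |1|·1^3
  = 3 + 1 + 1 + 1 = 6.
This bounds M(r) := max_{|z|=r} |p(z)| from above; equality holds iff all terms c_k z^k can be made to align in phase at a single z on |z|=r.
Part (b). At z = 1 (real, on the circle |z| = r):
  p(1) = (3)·1^0 + (-1)·1^1 + (1)·1^2 + (1)·1^3 = 4.
  |p(1)| = 4.
Check: |p(1)| = 4 ≤ 6 = M_tri(1). ✓ Equality does not hold at z = 1 (the coefficients have mixed signs, so the terms do not all align in phase there).

M_tri(1) = 6; |p(1)| = 4; equality at z=1: no.


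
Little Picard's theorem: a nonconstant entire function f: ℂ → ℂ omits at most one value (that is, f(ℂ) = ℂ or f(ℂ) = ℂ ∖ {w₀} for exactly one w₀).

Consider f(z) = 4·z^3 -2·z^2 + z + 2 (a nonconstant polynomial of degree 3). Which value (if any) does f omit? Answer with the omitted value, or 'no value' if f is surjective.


Little Picard bounds the complement of f(ℂ) to at most one point.
For every w ∈ ℂ, the equation p(z) − w = 0 is a nonconstant polynomial in z and hence has at least one root by the fundamental theorem of algebra. So p is surjective onto ℂ, omitting no value.

Omitted value: no value.


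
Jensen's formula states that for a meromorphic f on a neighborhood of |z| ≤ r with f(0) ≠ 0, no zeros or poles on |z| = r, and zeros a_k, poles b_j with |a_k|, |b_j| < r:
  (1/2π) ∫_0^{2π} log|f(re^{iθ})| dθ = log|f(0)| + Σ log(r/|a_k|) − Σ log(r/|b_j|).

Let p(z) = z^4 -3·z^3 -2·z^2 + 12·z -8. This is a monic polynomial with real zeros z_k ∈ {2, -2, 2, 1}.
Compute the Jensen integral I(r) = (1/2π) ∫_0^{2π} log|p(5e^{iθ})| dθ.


Zeros: -2, 1, 2, 2; r = 5.
Inside |z| < r: -2, 1, 2, 2. Outside (|z| ≥ r): ∅.
p(0) = -8, so log|p(0)| = log(8) = 2.0794.
Apply Jensen: I(r) = log|p(0)| + Σ_k log(r/|z_k|), summed over zeros inside |z| < r.
  log(r/|z_k|) for z_k = 2: log(5/2) = 0.9163
  log(r/|z_k|) for z_k = -2: log(5/2) = 0.9163
  log(r/|z_k|) for z_k = 2: log(5/2) = 0.9163
  log(r/|z_k|) for z_k = 1: log(5/1) = 1.6094
Sum over inside zeros: 4.3583.
I(r) = log|p(0)| + (inside sum) = 2.0794 + 4.3583 = 6.4378.
Closed form (all zeros inside, monic): I(r) = n·log(r) = 4·log(5) = 6.4378. ✓

I(r) ≈ 6.4378.


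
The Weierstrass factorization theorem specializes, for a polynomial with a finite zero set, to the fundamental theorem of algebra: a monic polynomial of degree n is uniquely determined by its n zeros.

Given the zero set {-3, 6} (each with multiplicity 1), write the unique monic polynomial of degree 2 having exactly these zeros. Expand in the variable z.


The polynomial is p(z) = ∏_{α ∈ S} (z − α), where S = {-3, 6}.
Expanding the product yields: p(z) = z^2 -3·z -18.
The resulting polynomial has degree 2 and real coefficients as required.

p(z) = z^2 -3·z -18.


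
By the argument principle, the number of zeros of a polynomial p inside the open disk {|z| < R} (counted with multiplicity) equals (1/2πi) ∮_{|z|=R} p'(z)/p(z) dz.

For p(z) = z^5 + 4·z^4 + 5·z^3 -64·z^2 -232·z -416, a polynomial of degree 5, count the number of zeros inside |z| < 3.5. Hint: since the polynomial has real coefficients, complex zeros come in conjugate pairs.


The zeros of p are: 4, (-2 + 2i), (-2 - 2i), (-2 + 3i), (-2 - 3i).
Their magnitudes are: 4, 2.828, 2.828, 3.606, 3.606.
Zeros with |z| < R = 3.5: (-2 + 2i), (-2 - 2i).
Count = 2.
By the argument principle, (1/2πi) ∮_{|z|=R} p'(z)/p(z) dz equals exactly this count.

Number of zeros inside |z| < 3.5: 2.


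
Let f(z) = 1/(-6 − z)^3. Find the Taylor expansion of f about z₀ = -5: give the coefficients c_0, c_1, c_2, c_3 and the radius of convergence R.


Let w = z − z₀, so z = z₀ + w.
Then -6 − z = -6 − (z₀ + w) = (-6 − z₀) − w = -1 − w.
f(z) = 1/(-1 − w)^3 = (1/(-1)^3) · (1 − w/(-1))^{−3}.
By the binomial series (1−u)^{−3} = Σ_{n≥0} C(n+2, 2) u^n for |u|<1, with u = w/(-1):
  c_n = C(n+2, 2) / (-1)^(n+3).
  c_0 = 1/(-1)^3 = -1.
  c_1 = 3/(-1)^4 = 3.
  c_2 = 6/(-1)^5 = -6.
  c_3 = 10/(-1)^6 = 10.
The series is valid for |w/d| < 1, i.e. |z − z₀| < |d|.
Radius of convergence: R = |-6 − z₀| = |-1| = 1 (distance from z₀ to the singularity z = -6).

c_0 = -1, c_1 = 3, c_2 = -6, c_3 = 10; R = 1.


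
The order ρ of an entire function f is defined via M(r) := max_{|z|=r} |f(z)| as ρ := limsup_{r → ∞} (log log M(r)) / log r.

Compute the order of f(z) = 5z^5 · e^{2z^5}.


M(r) = max_{|z|=r} |5|·|z|^5·|e^{2z^5}| = 5·r^5 · e^{2r^5} (the factors attain their maxima compatibly on |z|=r). Then log M(r) = log 5 + 5·log r + 2r^5, dominated by the last term, so log log M(r) ~ 5·log r. The polynomial factor 5z^5 contributes only a log r term and does not affect the order. ρ = 5.
Therefore ρ = 5.

Order ρ = 5.


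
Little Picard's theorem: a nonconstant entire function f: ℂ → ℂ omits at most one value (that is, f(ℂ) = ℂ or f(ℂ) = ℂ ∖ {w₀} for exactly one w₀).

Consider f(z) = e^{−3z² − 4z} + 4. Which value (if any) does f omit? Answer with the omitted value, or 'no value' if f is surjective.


Little Picard bounds the complement of f(ℂ) to at most one point.
The exponent g(z) = −3z² − 4z is a nonconstant polynomial, hence surjective onto ℂ. So e^{g(z)} takes every value in {e^w : w ∈ ℂ} = ℂ ∖ {0}. Adding 4 shifts the range to ℂ ∖ {4}. f omits exactly 4.

Omitted value: 4.


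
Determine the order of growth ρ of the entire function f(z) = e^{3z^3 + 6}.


|e^{3z^3 + 6}| = e^{Re(3·z^3) + 6} ≤ e^{3|z|^3 + 6} = e^{3r^3 + 6} on |z| = r, so ρ ≤ 3. Choosing z on |z|=r so that 3·z^3 is real positive (always possible by picking arg z appropriately) gives |f(z)| = e^{3r^3 + 6}, matching the bound. The additive constant 6 does not affect log log M(r) ~ 3·log r. Hence ρ = 3.
Therefore ρ = 3.

Order ρ = 3.


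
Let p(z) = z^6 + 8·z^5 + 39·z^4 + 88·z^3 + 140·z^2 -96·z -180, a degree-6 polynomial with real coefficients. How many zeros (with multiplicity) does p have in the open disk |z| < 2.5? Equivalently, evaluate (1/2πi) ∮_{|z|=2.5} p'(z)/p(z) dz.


The zeros of p are: (-1 + 3i), (-1 - 3i), (-3 + 3i), (-3 - 3i), -1, 1.
Their magnitudes are: 3.162, 3.162, 4.243, 4.243, 1, 1.
Zeros with |z| < R = 2.5: -1, 1.
Count = 2.
By the argument principle, (1/2πi) ∮_{|z|=R} p'(z)/p(z) dz equals exactly this count.

Number of zeros inside |z| < 2.5: 2.


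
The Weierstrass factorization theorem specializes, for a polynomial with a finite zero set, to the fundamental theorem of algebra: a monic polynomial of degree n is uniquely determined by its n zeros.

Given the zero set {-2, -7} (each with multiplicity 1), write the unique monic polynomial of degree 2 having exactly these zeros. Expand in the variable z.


The polynomial is p(z) = ∏_{α ∈ S} (z − α), where S = {-2, -7}.
Expanding the product yields: p(z) = z^2 + 9·z + 14.
The resulting polynomial has degree 2 and real coefficients as required.

p(z) = z^2 + 9·z + 14.


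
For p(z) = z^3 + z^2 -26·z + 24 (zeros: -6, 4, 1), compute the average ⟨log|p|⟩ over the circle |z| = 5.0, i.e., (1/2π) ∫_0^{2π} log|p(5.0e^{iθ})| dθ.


Zeros: -6, 1, 4; r = 5.0.
Inside |z| < r: 1, 4. Outside (|z| ≥ r): -6.
p(0) = 24, so log|p(0)| = log(24) = 3.1781.
Apply Jensen: I(r) = log|p(0)| + Σ_k log(r/|z_k|), summed over zeros inside |z| < r.
  log(r/|z_k|) for z_k = 4: log(5.0/4) = 0.2231
  log(r/|z_k|) for z_k = 1: log(5.0/1) = 1.6094
  Outside zeros (-6) contribute nothing to the Jensen sum.
Sum over inside zeros: 1.8326.
I(r) = log|p(0)| + (inside sum) = 3.1781 + 1.8326 = 5.0106.
Note: since some zeros are outside |z| ≤ r, the simplified n·log(r) form does NOT apply — only the inside zeros contribute.

I(r) ≈ 5.0106.


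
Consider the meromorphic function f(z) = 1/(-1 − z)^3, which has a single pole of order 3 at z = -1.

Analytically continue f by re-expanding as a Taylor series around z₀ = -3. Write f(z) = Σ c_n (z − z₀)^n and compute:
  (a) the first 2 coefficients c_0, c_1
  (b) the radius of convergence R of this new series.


Let w = z − z₀, so z = z₀ + w.
Then -1 − z = -1 − (z₀ + w) = (-1 − z₀) − w = 2 − w.
f(z) = 1/(2 − w)^3 = (1/(2)^3) · (1 − w/(2))^{−3}.
By the binomial series (1−u)^{−3} = Σ_{n≥0} C(n+2, 2) u^n for |u|<1, with u = w/(2):
  c_n = C(n+2, 2) / (2)^(n+3).
  c_0 = 1/(2)^3 = 1/8.
  c_1 = 3/(2)^4 = 3/16.
The series is valid for |w/d| < 1, i.e. |z − z₀| < |d|.
Radius of convergence: R = |-1 − z₀| = |2| = 2 (distance from z₀ to the singularity z = -1).

c_0 = 1/8, c_1 = 3/16; R = 2.


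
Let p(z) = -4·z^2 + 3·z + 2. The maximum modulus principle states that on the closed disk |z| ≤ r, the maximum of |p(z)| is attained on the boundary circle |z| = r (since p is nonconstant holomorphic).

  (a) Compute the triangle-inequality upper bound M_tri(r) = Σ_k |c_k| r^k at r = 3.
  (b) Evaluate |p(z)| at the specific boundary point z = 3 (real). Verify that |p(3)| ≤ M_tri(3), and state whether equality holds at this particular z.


Coefficients: c_0 = 2, c_1 = 3, c_2 = -4. Radius r = 3.
Part (a). Triangle bound: M_tri(r) = Σ_k |c_k| r^k
  = |2|·3^0 + |3|·3^1 + |-4|·3^2
  = 2 + 9 + 36 = 47.
This bounds M(r) := max_{|z|=r} |p(z)| from above; equality holds iff all terms c_k z^k can be made to align in phase at a single z on |z|=r.
Part (b). At z = 3 (real, on the circle |z| = r):
  p(3) = (2)·3^0 + (3)·3^1 + (-4)·3^2 = -25.
  |p(3)| = 25.
Check: |p(3)| = 25 ≤ 47 = M_tri(3). ✓ Equality does not hold at z = 3 (the coefficients have mixed signs, so the terms do not all align in phase there).

M_tri(3) = 47; |p(3)| = 25; equality at z=3: no.


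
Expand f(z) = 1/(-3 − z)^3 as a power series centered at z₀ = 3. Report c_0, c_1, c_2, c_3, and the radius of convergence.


Let w = z − z₀, so z = z₀ + w.
Then -3 − z = -3 − (z₀ + w) = (-3 − z₀) − w = -6 − w.
f(z) = 1/(-6 − w)^3 = (1/(-6)^3) · (1 − w/(-6))^{−3}.
By the binomial series (1−u)^{−3} = Σ_{n≥0} C(n+2, 2) u^n for |u|<1, with u = w/(-6):
  c_n = C(n+2, 2) / (-6)^(n+3).
  c_0 = 1/(-6)^3 = -1/216.
  c_1 = 3/(-6)^4 = 1/432.
  c_2 = 6/(-6)^5 = -1/1296.
  c_3 = 10/(-6)^6 = 5/23328.
The series is valid for |w/d| < 1, i.e. |z − z₀| < |d|.
Radius of convergence: R = |-3 − z₀| = |-6| = 6 (distance from z₀ to the singularity z = -3).

c_0 = -1/216, c_1 = 1/432, c_2 = -1/1296, c_3 = 5/23328; R = 6.


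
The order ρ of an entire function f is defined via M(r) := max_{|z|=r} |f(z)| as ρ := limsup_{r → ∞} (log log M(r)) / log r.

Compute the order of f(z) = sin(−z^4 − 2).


Write sin(w) = (e^{iw} ± e^{−iw})/(2 or 2i), so |sin(w)| ≤ e^{|w|}. With w = −z^4 − 2, |w| ≤ 1r^4 + 2 on |z|=r, giving M(r) ≤ e^{1r^4 + 2} and ρ ≤ 4. For the lower bound, choose z on |z|=r with -1z^4 purely imaginary of modulus 1r^4; then |sin(−z^4 − 2)| grows like e^{1r^4}/2, so ρ ≥ 4. Hence ρ = 4.
Therefore ρ = 4.

Order ρ = 4.


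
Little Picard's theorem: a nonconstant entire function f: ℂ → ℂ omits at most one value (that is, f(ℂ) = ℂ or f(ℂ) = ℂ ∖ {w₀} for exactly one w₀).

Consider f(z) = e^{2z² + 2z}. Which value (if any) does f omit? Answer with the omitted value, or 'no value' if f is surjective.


Little Picard bounds the complement of f(ℂ) to at most one point.
The exponent g(z) = 2z² + 2z is a nonconstant polynomial, hence surjective onto ℂ. So e^{g(z)} takes every value in {e^w : w ∈ ℂ} = ℂ ∖ {0}. Adding 0 shifts the range to ℂ ∖ {0}. f omits exactly 0.

Omitted value: 0.


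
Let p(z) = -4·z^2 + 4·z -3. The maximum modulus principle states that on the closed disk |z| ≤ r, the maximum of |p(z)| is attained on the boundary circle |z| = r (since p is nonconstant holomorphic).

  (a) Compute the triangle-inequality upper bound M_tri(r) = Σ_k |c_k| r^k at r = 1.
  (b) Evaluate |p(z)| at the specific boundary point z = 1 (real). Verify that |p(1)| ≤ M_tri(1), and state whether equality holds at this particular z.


Coefficients: c_0 = -3, c_1 = 4, c_2 = -4. Radius r = 1.
Part (a). Triangle bound: M_tri(r) = Σ_k |c_k| r^k
  = |-3|·1^0 + |4|·1^1 + |-4|·1^2
  = 3 + 4 + 4 = 11.
This bounds M(r) := max_{|z|=r} |p(z)| from above; equality holds iff all terms c_k z^k can be made to align in phase at a single z on |z|=r.
Part (b). At z = 1 (real, on the circle |z| = r):
  p(1) = (-3)·1^0 + (4)·1^1 + (-4)·1^2 = -3.
  |p(1)| = 3.
Check: |p(1)| = 3 ≤ 11 = M_tri(1). ✓ Equality does not hold at z = 1 (the coefficients have mixed signs, so the terms do not all align in phase there).

M_tri(1) = 11; |p(1)| = 3; equality at z=1: no.


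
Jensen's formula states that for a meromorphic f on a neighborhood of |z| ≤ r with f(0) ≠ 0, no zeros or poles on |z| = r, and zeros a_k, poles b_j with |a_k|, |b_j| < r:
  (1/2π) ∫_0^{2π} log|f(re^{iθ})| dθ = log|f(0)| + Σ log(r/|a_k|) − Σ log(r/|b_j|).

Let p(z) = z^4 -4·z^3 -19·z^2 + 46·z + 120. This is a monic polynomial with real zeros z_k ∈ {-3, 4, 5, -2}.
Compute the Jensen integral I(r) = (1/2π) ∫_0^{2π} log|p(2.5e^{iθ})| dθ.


Zeros: -3, -2, 4, 5; r = 2.5.
Inside |z| < r: -2. Outside (|z| ≥ r): -3, 4, 5.
p(0) = 120, so log|p(0)| = log(120) = 4.7875.
Apply Jensen: I(r) = log|p(0)| + Σ_k log(r/|z_k|), summed over zeros inside |z| < r.
  log(r/|z_k|) for z_k = -2: log(2.5/2) = 0.2231
  Outside zeros (-3, 4, 5) contribute nothing to the Jensen sum.
Sum over inside zeros: 0.2231.
I(r) = log|p(0)| + (inside sum) = 4.7875 + 0.2231 = 5.0106.
Note: since some zeros are outside |z| ≤ r, the simplified n·log(r) form does NOT apply — only the inside zeros contribute.

I(r) ≈ 5.0106.


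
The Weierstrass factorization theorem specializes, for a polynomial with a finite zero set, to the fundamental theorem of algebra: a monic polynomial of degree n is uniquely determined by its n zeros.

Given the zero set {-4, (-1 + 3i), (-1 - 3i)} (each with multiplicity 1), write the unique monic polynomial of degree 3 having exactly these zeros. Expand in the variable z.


The polynomial is p(z) = ∏_{α ∈ S} (z − α), where S = {-4, (-1 + 3i), (-1 - 3i)}.
Expanding the product yields: p(z) = z^3 + 6·z^2 + 18·z + 40.
Note conjugate pairs combine to real quadratics: (z − (-1+3i))(z − (-1−3i)) = z² + 2z + 10.
The resulting polynomial has degree 3 and real coefficients as required.

p(z) = z^3 + 6·z^2 + 18·z + 40.


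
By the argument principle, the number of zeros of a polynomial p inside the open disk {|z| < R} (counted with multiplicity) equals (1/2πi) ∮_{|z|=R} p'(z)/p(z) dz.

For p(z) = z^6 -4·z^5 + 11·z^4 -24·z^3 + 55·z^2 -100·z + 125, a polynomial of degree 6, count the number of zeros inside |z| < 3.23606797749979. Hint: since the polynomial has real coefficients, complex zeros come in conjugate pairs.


The zeros of p are: (-1 + 2i), (-1 - 2i), (2 + 1i), (2 - 1i), (1 + 2i), (1 - 2i).
Their magnitudes are: 2.236, 2.236, 2.236, 2.236, 2.236, 2.236.
Zeros with |z| < R = 3.23606797749979: (-1 + 2i), (-1 - 2i), (2 + 1i), (2 - 1i), (1 + 2i), (1 - 2i).
Count = 6.
By the argument principle, (1/2πi) ∮_{|z|=R} p'(z)/p(z) dz equals exactly this count.

Number of zeros inside |z| < 3.23606797749979: 6.


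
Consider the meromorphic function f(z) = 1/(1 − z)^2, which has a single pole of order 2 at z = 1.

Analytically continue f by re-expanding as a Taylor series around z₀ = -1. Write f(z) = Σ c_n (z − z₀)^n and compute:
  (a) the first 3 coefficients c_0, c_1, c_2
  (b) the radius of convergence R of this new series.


Let w = z − z₀, so z = z₀ + w.
Then 1 − z = 1 − (z₀ + w) = (1 − z₀) − w = 2 − w.
f(z) = 1/(2 − w)^2 = (1/(2)^2) · (1 − w/(2))^{−2}.
By the binomial series (1−u)^{−2} = Σ_{n≥0} C(n+1, 1) u^n for |u|<1, with u = w/(2):
  c_n = C(n+1, 1) / (2)^(n+2).
  c_0 = 1/(2)^2 = 1/4.
  c_1 = 2/(2)^3 = 1/4.
  c_2 = 3/(2)^4 = 3/16.
The series is valid for |w/d| < 1, i.e. |z − z₀| < |d|.
Radius of convergence: R = |1 − z₀| = |2| = 2 (distance from z₀ to the singularity z = 1).

c_0 = 1/4, c_1 = 1/4, c_2 = 3/16; R = 2.


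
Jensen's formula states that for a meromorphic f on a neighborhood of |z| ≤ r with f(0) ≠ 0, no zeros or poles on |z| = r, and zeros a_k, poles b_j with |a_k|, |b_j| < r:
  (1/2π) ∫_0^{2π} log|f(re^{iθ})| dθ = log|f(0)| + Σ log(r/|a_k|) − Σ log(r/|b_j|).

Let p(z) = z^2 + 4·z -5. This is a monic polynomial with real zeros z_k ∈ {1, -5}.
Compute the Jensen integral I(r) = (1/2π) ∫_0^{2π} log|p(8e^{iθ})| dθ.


Zeros: -5, 1; r = 8.
Inside |z| < r: -5, 1. Outside (|z| ≥ r): ∅.
p(0) = -5, so log|p(0)| = log(5) = 1.6094.
Apply Jensen: I(r) = log|p(0)| + Σ_k log(r/|z_k|), summed over zeros inside |z| < r.
  log(r/|z_k|) for z_k = 1: log(8/1) = 2.0794
  log(r/|z_k|) for z_k = -5: log(8/5) = 0.4700
Sum over inside zeros: 2.5494.
I(r) = log|p(0)| + (inside sum) = 1.6094 + 2.5494 = 4.1589.
Closed form (all zeros inside, monic): I(r) = n·log(r) = 2·log(8) = 4.1589. ✓

I(r) ≈ 4.1589.


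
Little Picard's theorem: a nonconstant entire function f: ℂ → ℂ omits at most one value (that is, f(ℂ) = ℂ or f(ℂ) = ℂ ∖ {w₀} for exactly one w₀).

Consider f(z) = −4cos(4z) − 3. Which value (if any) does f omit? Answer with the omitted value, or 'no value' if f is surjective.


Little Picard bounds the complement of f(ℂ) to at most one point.
cos is entire and surjective onto ℂ: for every w ∈ ℂ, cos(ζ) = w has a solution ζ ∈ ℂ (e.g., via the complex inverse arccos). With ζ = 4z this gives z = ζ/(4). Then -4·cos(4z) takes every value in -4·ℂ = ℂ, and adding -3 is a bijection of ℂ. So f is surjective and omits no value. (Note: only on the real line is cos bounded by [−1, 1].)

Omitted value: no value.


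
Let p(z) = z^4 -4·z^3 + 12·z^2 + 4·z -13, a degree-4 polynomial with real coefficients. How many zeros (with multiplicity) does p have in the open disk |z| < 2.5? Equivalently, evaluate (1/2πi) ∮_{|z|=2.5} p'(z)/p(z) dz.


The zeros of p are: -1, (2 + 3i), (2 - 3i), 1.
Their magnitudes are: 1, 3.606, 3.606, 1.
Zeros with |z| < R = 2.5: -1, 1.
Count = 2.
By the argument principle, (1/2πi) ∮_{|z|=R} p'(z)/p(z) dz equals exactly this count.

Number of zeros inside |z| < 2.5: 2.


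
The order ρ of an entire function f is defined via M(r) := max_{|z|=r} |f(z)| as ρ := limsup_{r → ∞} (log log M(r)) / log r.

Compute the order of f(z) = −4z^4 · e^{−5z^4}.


M(r) = max_{|z|=r} |-4|·|z|^4·|e^{−5z^4}| = 4·r^4 · e^{5r^4} (the factors attain their maxima compatibly on |z|=r). Then log M(r) = log 4 + 4·log r + 5r^4, dominated by the last term, so log log M(r) ~ 4·log r. The polynomial factor -4z^4 contributes only a log r term and does not affect the order. ρ = 4.
Therefore ρ = 4.

Order ρ = 4.


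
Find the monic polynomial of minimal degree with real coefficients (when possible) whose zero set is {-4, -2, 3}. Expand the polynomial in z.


The polynomial is p(z) = ∏_{α ∈ S} (z − α), where S = {-4, -2, 3}.
Expanding the product yields: p(z) = z^3 + 3·z^2 -10·z -24.
The resulting polynomial has degree 3 and real coefficients as required.

p(z) = z^3 + 3·z^2 -10·z -24.


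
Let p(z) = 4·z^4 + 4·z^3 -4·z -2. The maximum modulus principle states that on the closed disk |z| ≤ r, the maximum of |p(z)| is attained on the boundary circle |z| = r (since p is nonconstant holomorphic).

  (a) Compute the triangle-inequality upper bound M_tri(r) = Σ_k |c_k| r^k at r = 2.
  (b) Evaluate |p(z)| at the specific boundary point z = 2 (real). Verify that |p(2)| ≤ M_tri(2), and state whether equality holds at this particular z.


Coefficients: c_0 = -2, c_1 = -4, c_2 = 0, c_3 = 4, c_4 = 4. Radius r = 2.
Part (a). Triangle bound: M_tri(r) = Σ_k |c_k| r^k
  = |-2|·2^0 + |-4|·2^1 + |0|·2^2 + |4|·2^3 + |4|·2^4
  = 2 + 8 + 0 + 32 + 64 = 106.
This bounds M(r) := max_{|z|=r} |p(z)| from above; equality holds iff all terms c_k z^k can be made to align in phase at a single z on |z|=r.
Part (b). At z = 2 (real, on the circle |z| = r):
  p(2) = (-2)·2^0 + (-4)·2^1 + (0)·2^2 + (4)·2^3 + (4)·2^4 = 86.
  |p(2)| = 86.
Check: |p(2)| = 86 ≤ 106 = M_tri(2). ✓ Equality does not hold at z = 2 (the coefficients have mixed signs, so the terms do not all align in phase there).

M_tri(2) = 106; |p(2)| = 86; equality at z=2: no.


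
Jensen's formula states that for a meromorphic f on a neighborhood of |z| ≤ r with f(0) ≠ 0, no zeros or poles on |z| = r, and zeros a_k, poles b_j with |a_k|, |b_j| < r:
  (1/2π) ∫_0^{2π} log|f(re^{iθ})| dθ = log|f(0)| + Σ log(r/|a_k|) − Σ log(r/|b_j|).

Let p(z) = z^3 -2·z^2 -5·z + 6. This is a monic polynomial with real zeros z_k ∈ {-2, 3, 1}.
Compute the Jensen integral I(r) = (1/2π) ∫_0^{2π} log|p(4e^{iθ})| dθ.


Zeros: -2, 1, 3; r = 4.
Inside |z| < r: -2, 1, 3. Outside (|z| ≥ r): ∅.
p(0) = 6, so log|p(0)| = log(6) = 1.7918.
Apply Jensen: I(r) = log|p(0)| + Σ_k log(r/|z_k|), summed over zeros inside |z| < r.
  log(r/|z_k|) for z_k = -2: log(4/2) = 0.6931
  log(r/|z_k|) for z_k = 3: log(4/3) = 0.2877
  log(r/|z_k|) for z_k = 1: log(4/1) = 1.3863
Sum over inside zeros: 2.3671.
I(r) = log|p(0)| + (inside sum) = 1.7918 + 2.3671 = 4.1589.
Closed form (all zeros inside, monic): I(r) = n·log(r) = 3·log(4) = 4.1589. ✓

I(r) ≈ 4.1589.


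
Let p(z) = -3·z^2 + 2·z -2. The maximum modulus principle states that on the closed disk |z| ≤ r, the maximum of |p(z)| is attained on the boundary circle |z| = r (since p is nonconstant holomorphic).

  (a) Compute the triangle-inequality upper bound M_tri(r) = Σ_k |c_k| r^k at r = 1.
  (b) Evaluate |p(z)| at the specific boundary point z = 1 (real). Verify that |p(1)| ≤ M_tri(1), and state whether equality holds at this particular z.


Coefficients: c_0 = -2, c_1 = 2, c_2 = -3. Radius r = 1.
Part (a). Triangle bound: M_tri(r) = Σ_k |c_k| r^k
  = |-2|·1^0 + |2|·1^1 + |-3|·1^2
  = 2 + 2 + 3 = 7.
This bounds M(r) := max_{|z|=r} |p(z)| from above; equality holds iff all terms c_k z^k can be made to align in phase at a single z on |z|=r.
Part (b). At z = 1 (real, on the circle |z| = r):
  p(1) = (-2)·1^0 + (2)·1^1 + (-3)·1^2 = -3.
  |p(1)| = 3.
Check: |p(1)| = 3 ≤ 7 = M_tri(1). ✓ Equality does not hold at z = 1 (the coefficients have mixed signs, so the terms do not all align in phase there).

M_tri(1) = 7; |p(1)| = 3; equality at z=1: no.


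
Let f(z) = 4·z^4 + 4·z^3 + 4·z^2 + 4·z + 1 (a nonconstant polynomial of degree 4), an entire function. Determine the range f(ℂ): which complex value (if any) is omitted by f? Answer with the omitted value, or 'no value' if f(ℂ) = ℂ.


Little Picard bounds the complement of f(ℂ) to at most one point.
For every w ∈ ℂ, the equation p(z) − w = 0 is a nonconstant polynomial in z and hence has at least one root by the fundamental theorem of algebra. So p is surjective onto ℂ, omitting no value.

Omitted value: no value.


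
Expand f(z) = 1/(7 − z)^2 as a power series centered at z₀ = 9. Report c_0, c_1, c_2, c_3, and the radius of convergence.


Let w = z − z₀, so z = z₀ + w.
Then 7 − z = 7 − (z₀ + w) = (7 − z₀) − w = -2 − w.
f(z) = 1/(-2 − w)^2 = (1/(-2)^2) · (1 − w/(-2))^{−2}.
By the binomial series (1−u)^{−2} = Σ_{n≥0} C(n+1, 1) u^n for |u|<1, with u = w/(-2):
  c_n = C(n+1, 1) / (-2)^(n+2).
  c_0 = 1/(-2)^2 = 1/4.
  c_1 = 2/(-2)^3 = -1/4.
  c_2 = 3/(-2)^4 = 3/16.
  c_3 = 4/(-2)^5 = -1/8.
The series is valid for |w/d| < 1, i.e. |z − z₀| < |d|.
Radius of convergence: R = |7 − z₀| = |-2| = 2 (distance from z₀ to the singularity z = 7).

c_0 = 1/4, c_1 = -1/4, c_2 = 3/16, c_3 = -1/8; R = 2.


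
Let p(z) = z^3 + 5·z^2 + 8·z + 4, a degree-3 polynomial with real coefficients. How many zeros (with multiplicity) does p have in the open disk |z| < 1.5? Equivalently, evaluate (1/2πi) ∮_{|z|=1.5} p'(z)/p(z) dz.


The zeros of p are: -1, -2, -2.
Their magnitudes are: 1, 2, 2.
Zeros with |z| < R = 1.5: -1.
Count = 1.
By the argument principle, (1/2πi) ∮_{|z|=R} p'(z)/p(z) dz equals exactly this count.

Number of zeros inside |z| < 1.5: 1.


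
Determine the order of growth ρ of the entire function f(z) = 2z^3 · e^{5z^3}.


M(r) = max_{|z|=r} |2|·|z|^3·|e^{5z^3}| = 2·r^3 · e^{5r^3} (the factors attain their maxima compatibly on |z|=r). Then log M(r) = log 2 + 3·log r + 5r^3, dominated by the last term, so log log M(r) ~ 3·log r. The polynomial factor 2z^3 contributes only a log r term and does not affect the order. ρ = 3.
Therefore ρ = 3.

Order ρ = 3.


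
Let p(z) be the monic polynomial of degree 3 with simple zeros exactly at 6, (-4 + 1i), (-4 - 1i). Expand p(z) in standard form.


The polynomial is p(z) = ∏_{α ∈ S} (z − α), where S = {6, (-4 + 1i), (-4 - 1i)}.
Expanding the product yields: p(z) = z^3 + 2·z^2 -31·z -102.
Note conjugate pairs combine to real quadratics: (z − (-4+1i))(z − (-4−1i)) = z² + 8z + 17.
The resulting polynomial has degree 3 and real coefficients as required.

p(z) = z^3 + 2·z^2 -31·z -102.


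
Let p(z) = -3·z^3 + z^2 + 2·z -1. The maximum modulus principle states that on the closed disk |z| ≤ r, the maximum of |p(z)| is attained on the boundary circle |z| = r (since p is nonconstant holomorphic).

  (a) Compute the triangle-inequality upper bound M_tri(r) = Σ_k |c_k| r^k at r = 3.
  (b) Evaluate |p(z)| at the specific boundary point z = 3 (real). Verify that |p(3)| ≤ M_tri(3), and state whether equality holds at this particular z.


Coefficients: c_0 = -1, c_1 = 2, c_2 = 1, c_3 = -3. Radius r = 3.
Part (a). Triangle bound: M_tri(r) = Σ_k |c_k| r^k
  = |-1|·3^0 + |2|·3^1 + |1|·3^2 + |-3|·3^3
  = 1 + 6 + 9 + 81 = 97.
This bounds M(r) := max_{|z|=r} |p(z)| from above; equality holds iff all terms c_k z^k can be made to align in phase at a single z on |z|=r.
Part (b). At z = 3 (real, on the circle |z| = r):
  p(3) = (-1)·3^0 + (2)·3^1 + (1)·3^2 + (-3)·3^3 = -67.
  |p(3)| = 67.
Check: |p(3)| = 67 ≤ 97 = M_tri(3). ✓ Equality does not hold at z = 3 (the coefficients have mixed signs, so the terms do not all align in phase there).

M_tri(3) = 97; |p(3)| = 67; equality at z=3: no.


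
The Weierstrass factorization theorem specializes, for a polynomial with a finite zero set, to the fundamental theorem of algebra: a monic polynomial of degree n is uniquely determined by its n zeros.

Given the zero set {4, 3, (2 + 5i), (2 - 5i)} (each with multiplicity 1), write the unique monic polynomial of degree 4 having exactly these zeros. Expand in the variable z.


The polynomial is p(z) = ∏_{α ∈ S} (z − α), where S = {4, 3, (2 + 5i), (2 - 5i)}.
Expanding the product yields: p(z) = z^4 -11·z^3 + 69·z^2 -251·z + 348.
Note conjugate pairs combine to real quadratics: (z − (2+5i))(z − (2−5i)) = z² − 4z + 29.
The resulting polynomial has degree 4 and real coefficients as required.

p(z) = z^4 -11·z^3 + 69·z^2 -251·z + 348.


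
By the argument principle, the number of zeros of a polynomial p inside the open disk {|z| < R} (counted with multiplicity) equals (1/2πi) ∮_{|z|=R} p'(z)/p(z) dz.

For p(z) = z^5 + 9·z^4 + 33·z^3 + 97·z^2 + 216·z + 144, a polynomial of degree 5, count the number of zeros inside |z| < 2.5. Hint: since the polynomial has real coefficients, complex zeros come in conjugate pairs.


The zeros of p are: -1, -4, -4, (0 + 3i), (0 - 3i).
Their magnitudes are: 1, 4, 4, 3, 3.
Zeros with |z| < R = 2.5: -1.
Count = 1.
By the argument principle, (1/2πi) ∮_{|z|=R} p'(z)/p(z) dz equals exactly this count.

Number of zeros inside |z| < 2.5: 1.


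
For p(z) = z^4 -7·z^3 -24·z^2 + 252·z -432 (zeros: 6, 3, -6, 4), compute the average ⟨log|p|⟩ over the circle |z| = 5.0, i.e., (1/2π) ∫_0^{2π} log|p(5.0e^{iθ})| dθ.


Zeros: -6, 3, 4, 6; r = 5.0.
Inside |z| < r: 3, 4. Outside (|z| ≥ r): -6, 6.
p(0) = -432, so log|p(0)| = log(432) = 6.0684.
Apply Jensen: I(r) = log|p(0)| + Σ_k log(r/|z_k|), summed over zeros inside |z| < r.
  log(r/|z_k|) for z_k = 3: log(5.0/3) = 0.5108
  log(r/|z_k|) for z_k = 4: log(5.0/4) = 0.2231
  Outside zeros (-6, 6) contribute nothing to the Jensen sum.
Sum over inside zeros: 0.7340.
I(r) = log|p(0)| + (inside sum) = 6.0684 + 0.7340 = 6.8024.
Note: since some zeros are outside |z| ≤ r, the simplified n·log(r) form does NOT apply — only the inside zeros contribute.

I(r) ≈ 6.8024.


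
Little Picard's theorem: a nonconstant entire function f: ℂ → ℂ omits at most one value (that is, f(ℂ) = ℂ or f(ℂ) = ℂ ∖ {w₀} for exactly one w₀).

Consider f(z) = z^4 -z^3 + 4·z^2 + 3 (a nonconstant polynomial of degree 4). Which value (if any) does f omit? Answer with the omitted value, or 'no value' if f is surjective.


Little Picard bounds the complement of f(ℂ) to at most one point.
For every w ∈ ℂ, the equation p(z) − w = 0 is a nonconstant polynomial in z and hence has at least one root by the fundamental theorem of algebra. So p is surjective onto ℂ, omitting no value.

Omitted value: no value.


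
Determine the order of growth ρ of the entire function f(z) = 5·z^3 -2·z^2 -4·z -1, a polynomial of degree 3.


|f(z)| ≤ Σ|c_k|·r^k = O(r^3) as r → ∞. Polynomial growth is O(e^{r^ε}) for every ε > 0 (since r^3/e^{r^ε} → 0), so ρ ≤ ε for all ε > 0, i.e. ρ = 0. Every nonconstant polynomial has order 0.
Therefore ρ = 0.

Order ρ = 0.


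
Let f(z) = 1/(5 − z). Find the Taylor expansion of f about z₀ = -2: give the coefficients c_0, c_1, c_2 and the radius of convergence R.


Let w = z − z₀, so z = z₀ + w.
Then 5 − z = 5 − (z₀ + w) = (5 − z₀) − w = 7 − w.
f(z) = 1/(7 − w) = (1/(7)) · 1/(1 − w/(7)) = Σ_{n≥0} w^n / (7)^(n+1).
So c_n = 1/(7)^(n+1):
  c_0 = 1/(7)^1 = 1/7.
  c_1 = 1/(7)^2 = 1/49.
  c_2 = 1/(7)^3 = 1/343.
The series is valid for |w/d| < 1, i.e. |z − z₀| < |d|.
Radius of convergence: R = |5 − z₀| = |7| = 7 (distance from z₀ to the singularity z = 5).

c_0 = 1/7, c_1 = 1/49, c_2 = 1/343; R = 7.


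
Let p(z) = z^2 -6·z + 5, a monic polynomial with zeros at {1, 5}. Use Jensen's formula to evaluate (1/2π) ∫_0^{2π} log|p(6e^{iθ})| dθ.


Zeros: 1, 5; r = 6.
Inside |z| < r: 1, 5. Outside (|z| ≥ r): ∅.
p(0) = 5, so log|p(0)| = log(5) = 1.6094.
Apply Jensen: I(r) = log|p(0)| + Σ_k log(r/|z_k|), summed over zeros inside |z| < r.
  log(r/|z_k|) for z_k = 1: log(6/1) = 1.7918
  log(r/|z_k|) for z_k = 5: log(6/5) = 0.1823
Sum over inside zeros: 1.9741.
I(r) = log|p(0)| + (inside sum) = 1.6094 + 1.9741 = 3.5835.
Closed form (all zeros inside, monic): I(r) = n·log(r) = 2·log(6) = 3.5835. ✓

I(r) ≈ 3.5835.


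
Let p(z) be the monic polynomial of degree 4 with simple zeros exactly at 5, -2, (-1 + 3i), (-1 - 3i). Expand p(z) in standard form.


The polynomial is p(z) = ∏_{α ∈ S} (z − α), where S = {5, -2, (-1 + 3i), (-1 - 3i)}.
Expanding the product yields: p(z) = z^4 -z^3 -6·z^2 -50·z -100.
Note conjugate pairs combine to real quadratics: (z − (-1+3i))(z − (-1−3i)) = z² + 2z + 10.
The resulting polynomial has degree 4 and real coefficients as required.

p(z) = z^4 -z^3 -6·z^2 -50·z -100.


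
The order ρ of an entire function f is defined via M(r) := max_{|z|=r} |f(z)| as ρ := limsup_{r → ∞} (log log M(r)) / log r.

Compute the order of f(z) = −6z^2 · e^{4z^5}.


M(r) = max_{|z|=r} |-6|·|z|^2·|e^{4z^5}| = 6·r^2 · e^{4r^5} (the factors attain their maxima compatibly on |z|=r). Then log M(r) = log 6 + 2·log r + 4r^5, dominated by the last term, so log log M(r) ~ 5·log r. The polynomial factor -6z^2 contributes only a log r term and does not affect the order. ρ = 5.
Therefore ρ = 5.

Order ρ = 5.


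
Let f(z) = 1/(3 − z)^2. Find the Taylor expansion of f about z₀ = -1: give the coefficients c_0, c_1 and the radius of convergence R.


Let w = z − z₀, so z = z₀ + w.
Then 3 − z = 3 − (z₀ + w) = (3 − z₀) − w = 4 − w.
f(z) = 1/(4 − w)^2 = (1/(4)^2) · (1 − w/(4))^{−2}.
By the binomial series (1−u)^{−2} = Σ_{n≥0} C(n+1, 1) u^n for |u|<1, with u = w/(4):
  c_n = C(n+1, 1) / (4)^(n+2).
  c_0 = 1/(4)^2 = 1/16.
  c_1 = 2/(4)^3 = 1/32.
The series is valid for |w/d| < 1, i.e. |z − z₀| < |d|.
Radius of convergence: R = |3 − z₀| = |4| = 4 (distance from z₀ to the singularity z = 3).

c_0 = 1/16, c_1 = 1/32; R = 4.


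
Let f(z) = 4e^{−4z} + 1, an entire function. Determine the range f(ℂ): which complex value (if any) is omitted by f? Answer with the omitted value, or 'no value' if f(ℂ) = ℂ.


Little Picard bounds the complement of f(ℂ) to at most one point.
e^{−4z} is never zero on ℂ, so 4·e^{−4z} takes every value in ℂ ∖ {0}. Adding 1 shifts the range to ℂ ∖ {1}. Thus f omits exactly the value 1.

Omitted value: 1.


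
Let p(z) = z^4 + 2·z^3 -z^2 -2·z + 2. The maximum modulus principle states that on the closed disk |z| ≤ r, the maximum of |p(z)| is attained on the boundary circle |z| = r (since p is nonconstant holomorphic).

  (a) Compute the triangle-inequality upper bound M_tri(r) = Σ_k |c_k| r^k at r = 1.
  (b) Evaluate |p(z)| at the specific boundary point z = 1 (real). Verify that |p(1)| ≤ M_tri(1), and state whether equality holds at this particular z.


Coefficients: c_0 = 2, c_1 = -2, c_2 = -1, c_3 = 2, c_4 = 1. Radius r = 1.
Part (a). Triangle bound: M_tri(r) = Σ_k |c_k| r^k
  = |2|·1^0 + |-2|·1^1 + |-1|·1^2 + |2|·1^3 + |1|·1^4
  = 2 + 2 + 1 + 2 + 1 = 8.
This bounds M(r) := max_{|z|=r} |p(z)| from above; equality holds iff all terms c_k z^k can be made to align in phase at a single z on |z|=r.
Part (b). At z = 1 (real, on the circle |z| = r):
  p(1) = (2)·1^0 + (-2)·1^1 + (-1)·1^2 + (2)·1^3 + (1)·1^4 = 2.
  |p(1)| = 2.
Check: |p(1)| = 2 ≤ 8 = M_tri(1). ✓ Equality does not hold at z = 1 (the coefficients have mixed signs, so the terms do not all align in phase there).

M_tri(1) = 8; |p(1)| = 2; equality at z=1: no.


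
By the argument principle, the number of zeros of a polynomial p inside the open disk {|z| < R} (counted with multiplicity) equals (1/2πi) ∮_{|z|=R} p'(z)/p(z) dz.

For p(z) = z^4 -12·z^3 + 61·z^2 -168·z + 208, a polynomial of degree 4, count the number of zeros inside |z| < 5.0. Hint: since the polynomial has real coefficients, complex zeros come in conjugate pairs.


The zeros of p are: 4, 4, (2 + 3i), (2 - 3i).
Their magnitudes are: 4, 4, 3.606, 3.606.
Zeros with |z| < R = 5.0: 4, 4, (2 + 3i), (2 - 3i).
Count = 4.
By the argument principle, (1/2πi) ∮_{|z|=R} p'(z)/p(z) dz equals exactly this count.

Number of zeros inside |z| < 5.0: 4.


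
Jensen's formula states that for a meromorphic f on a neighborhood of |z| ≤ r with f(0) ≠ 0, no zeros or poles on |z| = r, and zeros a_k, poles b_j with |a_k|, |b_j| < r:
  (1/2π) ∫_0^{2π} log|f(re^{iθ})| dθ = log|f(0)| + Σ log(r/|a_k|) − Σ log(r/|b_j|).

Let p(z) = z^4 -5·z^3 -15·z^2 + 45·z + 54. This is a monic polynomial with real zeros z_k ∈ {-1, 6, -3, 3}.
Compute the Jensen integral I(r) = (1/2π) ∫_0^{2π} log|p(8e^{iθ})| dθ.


Zeros: -3, -1, 3, 6; r = 8.
Inside |z| < r: -3, -1, 3, 6. Outside (|z| ≥ r): ∅.
p(0) = 54, so log|p(0)| = log(54) = 3.9890.
Apply Jensen: I(r) = log|p(0)| + Σ_k log(r/|z_k|), summed over zeros inside |z| < r.
  log(r/|z_k|) for z_k = -1: log(8/1) = 2.0794
  log(r/|z_k|) for z_k = 6: log(8/6) = 0.2877
  log(r/|z_k|) for z_k = -3: log(8/3) = 0.9808
  log(r/|z_k|) for z_k = 3: log(8/3) = 0.9808
Sum over inside zeros: 4.3288.
I(r) = log|p(0)| + (inside sum) = 3.9890 + 4.3288 = 8.3178.
Closed form (all zeros inside, monic): I(r) = n·log(r) = 4·log(8) = 8.3178. ✓

I(r) ≈ 8.3178.


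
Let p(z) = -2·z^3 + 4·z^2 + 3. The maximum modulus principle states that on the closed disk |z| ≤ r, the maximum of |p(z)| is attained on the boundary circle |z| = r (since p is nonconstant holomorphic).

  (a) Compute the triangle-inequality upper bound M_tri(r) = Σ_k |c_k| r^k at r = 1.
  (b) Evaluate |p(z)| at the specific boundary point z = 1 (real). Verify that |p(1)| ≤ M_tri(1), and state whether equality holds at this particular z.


Coefficients: c_0 = 3, c_1 = 0, c_2 = 4, c_3 = -2. Radius r = 1.
Part (a). Triangle bound: M_tri(r) = Σ_k |c_k| r^k
  = |3|·1^0 + |0|·1^1 + |4|·1^2 + |-2|·1^3
  = 3 + 0 + 4 + 2 = 9.
This bounds M(r) := max_{|z|=r} |p(z)| from above; equality holds iff all terms c_k z^k can be made to align in phase at a single z on |z|=r.
Part (b). At z = 1 (real, on the circle |z| = r):
  p(1) = (3)·1^0 + (0)·1^1 + (4)·1^2 + (-2)·1^3 = 5.
  |p(1)| = 5.
Check: |p(1)| = 5 ≤ 9 = M_tri(1). ✓ Equality does not hold at z = 1 (the coefficients have mixed signs, so the terms do not all align in phase there).

M_tri(1) = 9; |p(1)| = 5; equality at z=1: no.


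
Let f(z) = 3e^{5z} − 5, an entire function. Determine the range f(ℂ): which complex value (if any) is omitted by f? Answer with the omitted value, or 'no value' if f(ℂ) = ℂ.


Little Picard bounds the complement of f(ℂ) to at most one point.
e^{5z} is never zero on ℂ, so 3·e^{5z} takes every value in ℂ ∖ {0}. Adding -5 shifts the range to ℂ ∖ {-5}. Thus f omits exactly the value -5.

Omitted value: -5.


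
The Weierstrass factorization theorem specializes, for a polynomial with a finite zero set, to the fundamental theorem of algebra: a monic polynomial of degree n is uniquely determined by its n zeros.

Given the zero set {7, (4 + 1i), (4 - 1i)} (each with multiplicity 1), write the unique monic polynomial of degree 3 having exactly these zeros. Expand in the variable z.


The polynomial is p(z) = ∏_{α ∈ S} (z − α), where S = {7, (4 + 1i), (4 - 1i)}.
Expanding the product yields: p(z) = z^3 -15·z^2 + 73·z -119.
Note conjugate pairs combine to real quadratics: (z − (4+1i))(z − (4−1i)) = z² − 8z + 17.
The resulting polynomial has degree 3 and real coefficients as required.

p(z) = z^3 -15·z^2 + 73·z -119.


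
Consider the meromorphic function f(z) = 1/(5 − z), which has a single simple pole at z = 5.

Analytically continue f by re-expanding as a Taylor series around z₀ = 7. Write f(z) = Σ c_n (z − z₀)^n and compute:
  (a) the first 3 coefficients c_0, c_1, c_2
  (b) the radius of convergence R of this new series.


Let w = z − z₀, so z = z₀ + w.
Then 5 − z = 5 − (z₀ + w) = (5 − z₀) − w = -2 − w.
f(z) = 1/(-2 − w) = (1/(-2)) · 1/(1 − w/(-2)) = Σ_{n≥0} w^n / (-2)^(n+1).
So c_n = 1/(-2)^(n+1):
  c_0 = 1/(-2)^1 = -1/2.
  c_1 = 1/(-2)^2 = 1/4.
  c_2 = 1/(-2)^3 = -1/8.
The series is valid for |w/d| < 1, i.e. |z − z₀| < |d|.
Radius of convergence: R = |5 − z₀| = |-2| = 2 (distance from z₀ to the singularity z = 5).

c_0 = -1/2, c_1 = 1/4, c_2 = -1/8; R = 2.
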